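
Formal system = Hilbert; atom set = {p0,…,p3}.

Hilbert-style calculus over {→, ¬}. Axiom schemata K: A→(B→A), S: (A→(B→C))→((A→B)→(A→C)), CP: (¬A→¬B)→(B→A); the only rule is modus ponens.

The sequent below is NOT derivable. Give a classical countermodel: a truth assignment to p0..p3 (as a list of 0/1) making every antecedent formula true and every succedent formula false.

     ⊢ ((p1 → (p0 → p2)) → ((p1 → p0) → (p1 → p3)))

Search for a countermodel by truth-table:
  v=0000: Γ:[] Δ:[((p1 → (p0 → p2)) → ((p1 → p0) → (p1 → p3)))=T] refutes=False
  v=0001: Γ:[] Δ:[((p1 → (p0 → p2)) → ((p1 → p0) → (p1 → p3)))=T] refutes=False
  v=0010: Γ:[] Δ:[((p1 → (p0 → p2)) → ((p1 → p0) → (p1 → p3)))=T] refutes=False
  v=0011: Γ:[] Δ:[((p1 → (p0 → p2)) → ((p1 → p0) → (p1 → p3)))=T] refutes=False
  v=0100: Γ:[] Δ:[((p1 → (p0 → p2)) → ((p1 → p0) → (p1 → p3)))=T] refutes=False
  v=0101: Γ:[] Δ:[((p1 → (p0 → p2)) → ((p1 → p0) → (p1 → p3)))=T] refutes=False
  v=0110: Γ:[] Δ:[((p1 → (p0 → p2)) → ((p1 → p0) → (p1 → p3)))=T] refutes=False
  v=0111: Γ:[] Δ:[((p1 → (p0 → p2)) → ((p1 → p0) → (p1 → p3)))=T] refutes=False
  v=1000: Γ:[] Δ:[((p1 → (p0 → p2)) → ((p1 → p0) → (p1 → p3)))=T] refutes=False
  v=1001: Γ:[] Δ:[((p1 → (p0 → p2)) → ((p1 → p0) → (p1 → p3)))=T] refutes=False
  v=1010: Γ:[] Δ:[((p1 → (p0 → p2)) → ((p1 → p0) → (p1 → p3)))=T] refutes=False
  v=1011: Γ:[] Δ:[((p1 → (p0 → p2)) → ((p1 → p0) → (p1 → p3)))=T] refutes=False
  v=1100: Γ:[] Δ:[((p1 → (p0 → p2)) → ((p1 → p0) → (p1 → p3)))=T] refutes=False
  v=1101: Γ:[] Δ:[((p1 → (p0 → p2)) → ((p1 → p0) → (p1 → p3)))=T] refutes=False
  v=1110: Γ:[] Δ:[((p1 → (p0 → p2)) → ((p1 → p0) → (p1 → p3)))=F] refutes=True  ← countermodel

Result: [1, 1, 1, 0]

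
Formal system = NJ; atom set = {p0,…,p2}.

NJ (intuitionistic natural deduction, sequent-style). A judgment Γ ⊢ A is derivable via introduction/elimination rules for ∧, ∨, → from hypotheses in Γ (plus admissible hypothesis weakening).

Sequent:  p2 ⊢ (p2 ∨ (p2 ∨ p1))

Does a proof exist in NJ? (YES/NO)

Proof tree:
[∨I₂] p2 ⊢ (p2 ∨ (p2 ∨ p1))
  [∨I₁] p2 ⊢ (p2 ∨ p1)
    [Ax] p2 ⊢ p2

Result: YES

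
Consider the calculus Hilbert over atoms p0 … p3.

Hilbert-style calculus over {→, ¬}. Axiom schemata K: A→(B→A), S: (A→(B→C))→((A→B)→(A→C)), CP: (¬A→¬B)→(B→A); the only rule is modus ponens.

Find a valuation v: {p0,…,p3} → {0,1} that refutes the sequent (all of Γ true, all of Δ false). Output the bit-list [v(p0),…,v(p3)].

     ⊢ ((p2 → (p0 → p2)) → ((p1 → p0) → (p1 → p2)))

Search for a countermodel by truth-table:
  v=0000: Γ:[] Δ:[((p2 → (p0 → p2)) → ((p1 → p0) → (p1 → p2)))=T] refutes=False
  v=0001: Γ:[] Δ:[((p2 → (p0 → p2)) → ((p1 → p0) → (p1 → p2)))=T] refutes=False
  v=0010: Γ:[] Δ:[((p2 → (p0 → p2)) → ((p1 → p0) → (p1 → p2)))=T] refutes=False
  v=0011: Γ:[] Δ:[((p2 → (p0 → p2)) → ((p1 → p0) → (p1 → p2)))=T] refutes=False
  v=0100: Γ:[] Δ:[((p2 → (p0 → p2)) → ((p1 → p0) → (p1 → p2)))=T] refutes=False
  v=0101: Γ:[] Δ:[((p2 → (p0 → p2)) → ((p1 → p0) → (p1 → p2)))=T] refutes=False
  v=0110: Γ:[] Δ:[((p2 → (p0 → p2)) → ((p1 → p0) → (p1 → p2)))=T] refutes=False
  v=0111: Γ:[] Δ:[((p2 → (p0 → p2)) → ((p1 → p0) → (p1 → p2)))=T] refutes=False
  v=1000: Γ:[] Δ:[((p2 → (p0 → p2)) → ((p1 → p0) → (p1 → p2)))=T] refutes=False
  v=1001: Γ:[] Δ:[((p2 → (p0 → p2)) → ((p1 → p0) → (p1 → p2)))=T] refutes=False
  v=1010: Γ:[] Δ:[((p2 → (p0 → p2)) → ((p1 → p0) → (p1 → p2)))=T] refutes=False
  v=1011: Γ:[] Δ:[((p2 → (p0 → p2)) → ((p1 → p0) → (p1 → p2)))=T] refutes=False
  v=1100: Γ:[] Δ:[((p2 → (p0 → p2)) → ((p1 → p0) → (p1 → p2)))=F] refutes=True  ← countermodel

Result: [1, 1, 0, 0]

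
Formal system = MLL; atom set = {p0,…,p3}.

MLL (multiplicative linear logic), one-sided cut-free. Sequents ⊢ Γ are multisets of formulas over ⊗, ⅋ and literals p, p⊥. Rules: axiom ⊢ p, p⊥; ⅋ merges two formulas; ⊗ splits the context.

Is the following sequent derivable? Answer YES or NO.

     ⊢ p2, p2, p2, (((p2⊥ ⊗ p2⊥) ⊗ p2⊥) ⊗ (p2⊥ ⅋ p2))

Derivation trace:
[⊗]  ⊢ p2, p2, p2, (((p2⊥ ⊗ p2⊥) ⊗ p2⊥) ⊗ (p2⊥ ⅋ p2))
  [⊗]  ⊢ p2, p2, p2, ((p2⊥ ⊗ p2⊥) ⊗ p2⊥)
    [⊗]  ⊢ p2, p2, (p2⊥ ⊗ p2⊥)
      [Ax]  ⊢ p2, p2⊥
      [Ax]  ⊢ p2, p2⊥
    [Ax]  ⊢ p2, p2⊥
  [⅋]  ⊢ (p2⊥ ⅋ p2)
    [Ax]  ⊢ p2, p2⊥

Result: YES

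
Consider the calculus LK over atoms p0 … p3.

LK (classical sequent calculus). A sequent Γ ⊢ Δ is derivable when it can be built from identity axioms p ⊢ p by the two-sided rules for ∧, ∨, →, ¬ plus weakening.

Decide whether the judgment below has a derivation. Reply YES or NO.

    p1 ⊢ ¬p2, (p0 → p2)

Proof tree:
[WL] p1 ⊢ ¬p2, (p0 → p2)
  [→R]  ⊢ ¬p2, (p0 → p2)
    [WL] p0 ⊢ p2, ¬p2
      [¬R]  ⊢ p2, ¬p2
        [Ax] p2 ⊢ p2

Result: YES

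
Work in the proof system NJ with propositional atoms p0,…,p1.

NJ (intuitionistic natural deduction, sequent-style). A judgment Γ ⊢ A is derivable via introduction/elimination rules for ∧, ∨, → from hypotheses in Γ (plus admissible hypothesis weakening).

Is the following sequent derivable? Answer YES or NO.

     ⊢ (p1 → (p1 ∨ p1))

Derivation trace:
[→I]  ⊢ (p1 → (p1 ∨ p1))
  [∨I₂] p1 ⊢ (p1 ∨ p1)
    [Ax] p1 ⊢ p1

Result: YES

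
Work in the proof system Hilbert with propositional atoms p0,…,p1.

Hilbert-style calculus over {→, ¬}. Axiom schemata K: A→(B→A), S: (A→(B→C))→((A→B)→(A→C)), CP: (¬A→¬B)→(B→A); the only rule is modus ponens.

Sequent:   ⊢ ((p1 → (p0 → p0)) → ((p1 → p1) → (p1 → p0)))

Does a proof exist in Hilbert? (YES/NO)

Enumerate valuations to refute Γ ⊢ Δ:
  v=00: Γ:[] Δ:[((p1 → (p0 → p0)) → ((p1 → p1) → (p1 → p0)))=T] refutes=False
  v=01: Γ:[] Δ:[((p1 → (p0 → p0)) → ((p1 → p1) → (p1 → p0)))=F] refutes=True  ← countermodel

Result: NO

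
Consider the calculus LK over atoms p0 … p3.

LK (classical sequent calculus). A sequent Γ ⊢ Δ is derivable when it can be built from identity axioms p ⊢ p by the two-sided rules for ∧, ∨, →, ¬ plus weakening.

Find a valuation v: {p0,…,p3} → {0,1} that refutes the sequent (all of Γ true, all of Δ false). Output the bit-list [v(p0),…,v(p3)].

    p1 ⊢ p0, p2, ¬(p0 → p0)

Search for a countermodel by truth-table:
  v=0000: Γ:[p1=F] Δ:[p0=F, p2=F, ¬(p0 → p0)=F] refutes=False
  v=0001: Γ:[p1=F] Δ:[p0=F, p2=F, ¬(p0 → p0)=F] refutes=False
  v=0010: Γ:[p1=F] Δ:[p0=F, p2=T, ¬(p0 → p0)=F] refutes=False
  v=0011: Γ:[p1=F] Δ:[p0=F, p2=T, ¬(p0 → p0)=F] refutes=False
  v=0100: Γ:[p1=T] Δ:[p0=F, p2=F, ¬(p0 → p0)=F] refutes=True  ← countermodel

Result: [0, 1, 0, 0]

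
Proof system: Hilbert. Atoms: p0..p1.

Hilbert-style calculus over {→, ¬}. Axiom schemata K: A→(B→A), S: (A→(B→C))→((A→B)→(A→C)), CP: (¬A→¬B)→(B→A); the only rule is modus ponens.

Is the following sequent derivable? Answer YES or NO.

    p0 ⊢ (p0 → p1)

Truth-table refutation:
  v=00: Γ:[p0=F] Δ:[(p0 → p1)=T] refutes=False
  v=01: Γ:[p0=F] Δ:[(p0 → p1)=T] refutes=False
  v=10: Γ:[p0=T] Δ:[(p0 → p1)=F] refutes=True  ← countermodel

Result: NO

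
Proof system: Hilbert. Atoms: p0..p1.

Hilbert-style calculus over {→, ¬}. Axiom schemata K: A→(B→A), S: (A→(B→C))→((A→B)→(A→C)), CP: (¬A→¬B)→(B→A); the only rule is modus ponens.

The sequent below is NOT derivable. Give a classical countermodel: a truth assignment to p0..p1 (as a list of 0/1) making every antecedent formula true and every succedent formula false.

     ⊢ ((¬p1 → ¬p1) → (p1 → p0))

Truth-table refutation:
  v=00: Γ:[] Δ:[((¬p1 → ¬p1) → (p1 → p0))=T] refutes=False
  v=01: Γ:[] Δ:[((¬p1 → ¬p1) → (p1 → p0))=F] refutes=True  ← countermodel

Result: [0, 1]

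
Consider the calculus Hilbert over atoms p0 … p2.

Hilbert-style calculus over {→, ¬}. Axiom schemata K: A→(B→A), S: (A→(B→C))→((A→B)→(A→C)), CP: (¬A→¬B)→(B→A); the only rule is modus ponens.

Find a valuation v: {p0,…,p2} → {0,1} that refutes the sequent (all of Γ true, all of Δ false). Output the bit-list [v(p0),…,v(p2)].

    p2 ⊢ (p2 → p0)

Truth-table refutation:
  v=000: Γ:[p2=F] Δ:[(p2 → p0)=T] refutes=False
  v=001: Γ:[p2=T] Δ:[(p2 → p0)=F] refutes=True  ← countermodel

Result: [0, 0, 1]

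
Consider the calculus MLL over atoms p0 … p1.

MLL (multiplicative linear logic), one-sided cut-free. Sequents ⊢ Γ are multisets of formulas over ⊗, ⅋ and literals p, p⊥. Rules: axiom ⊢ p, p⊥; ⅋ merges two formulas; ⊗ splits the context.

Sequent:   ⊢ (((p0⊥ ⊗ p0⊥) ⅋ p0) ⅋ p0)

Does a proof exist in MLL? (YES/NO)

Derivation trace:
[⅋]  ⊢ (((p0⊥ ⊗ p0⊥) ⅋ p0) ⅋ p0)
  [⅋]  ⊢ p0, ((p0⊥ ⊗ p0⊥) ⅋ p0)
    [⊗]  ⊢ p0, p0, (p0⊥ ⊗ p0⊥)
      [Ax]  ⊢ p0, p0⊥
      [Ax]  ⊢ p0, p0⊥

Result: YES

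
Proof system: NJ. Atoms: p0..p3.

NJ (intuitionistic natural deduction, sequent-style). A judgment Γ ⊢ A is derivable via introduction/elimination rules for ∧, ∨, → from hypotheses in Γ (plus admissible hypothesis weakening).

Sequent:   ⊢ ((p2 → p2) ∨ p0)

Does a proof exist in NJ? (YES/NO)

Derivation (root first):
[∨I₁]  ⊢ ((p2 → p2) ∨ p0)
  [→I]  ⊢ (p2 → p2)
    [Ax] p2 ⊢ p2

Result: YES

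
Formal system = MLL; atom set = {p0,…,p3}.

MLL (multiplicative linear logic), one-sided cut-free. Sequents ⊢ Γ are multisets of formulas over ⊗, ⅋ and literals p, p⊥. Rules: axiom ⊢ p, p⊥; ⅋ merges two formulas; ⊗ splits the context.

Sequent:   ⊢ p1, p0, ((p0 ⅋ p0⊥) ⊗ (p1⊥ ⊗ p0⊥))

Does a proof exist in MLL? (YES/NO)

Derivation (root first):
[⊗]  ⊢ p1, p0, ((p0 ⅋ p0⊥) ⊗ (p1⊥ ⊗ p0⊥))
  [⅋]  ⊢ (p0 ⅋ p0⊥)
    [Ax]  ⊢ p0, p0⊥
  [⊗]  ⊢ p1, p0, (p1⊥ ⊗ p0⊥)
    [Ax]  ⊢ p1, p1⊥
    [Ax]  ⊢ p0, p0⊥

Result: YES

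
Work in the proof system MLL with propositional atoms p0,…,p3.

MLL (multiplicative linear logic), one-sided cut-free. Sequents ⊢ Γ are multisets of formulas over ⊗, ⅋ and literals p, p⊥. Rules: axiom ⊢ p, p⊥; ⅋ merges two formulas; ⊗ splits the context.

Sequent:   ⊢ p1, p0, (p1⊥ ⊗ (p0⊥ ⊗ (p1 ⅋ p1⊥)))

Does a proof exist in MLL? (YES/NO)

Proof tree:
[⊗]  ⊢ p1, p0, (p1⊥ ⊗ (p0⊥ ⊗ (p1 ⅋ p1⊥)))
  [Ax]  ⊢ p1, p1⊥
  [⊗]  ⊢ p0, (p0⊥ ⊗ (p1 ⅋ p1⊥))
    [Ax]  ⊢ p0, p0⊥
    [⅋]  ⊢ (p1 ⅋ p1⊥)
      [Ax]  ⊢ p1, p1⊥

Result: YES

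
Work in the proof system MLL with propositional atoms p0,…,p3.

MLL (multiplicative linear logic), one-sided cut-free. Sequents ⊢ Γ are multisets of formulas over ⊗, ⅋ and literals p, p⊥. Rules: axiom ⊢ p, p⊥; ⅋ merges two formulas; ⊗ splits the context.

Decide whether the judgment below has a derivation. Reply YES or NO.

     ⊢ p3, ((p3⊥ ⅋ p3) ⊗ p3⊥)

Derivation trace:
[⊗]  ⊢ p3, ((p3⊥ ⅋ p3) ⊗ p3⊥)
  [⅋]  ⊢ (p3⊥ ⅋ p3)
    [Ax]  ⊢ p3, p3⊥
  [Ax]  ⊢ p3, p3⊥

Result: YES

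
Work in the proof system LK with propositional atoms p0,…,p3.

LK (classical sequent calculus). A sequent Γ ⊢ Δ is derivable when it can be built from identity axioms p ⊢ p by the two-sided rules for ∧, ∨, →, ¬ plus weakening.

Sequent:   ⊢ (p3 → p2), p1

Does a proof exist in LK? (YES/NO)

Enumerate valuations to refute Γ ⊢ Δ:
  v=0000: Γ:[] Δ:[(p3 → p2)=T, p1=F] refutes=False
  v=0001: Γ:[] Δ:[(p3 → p2)=F, p1=F] refutes=True  ← countermodel

Result: NO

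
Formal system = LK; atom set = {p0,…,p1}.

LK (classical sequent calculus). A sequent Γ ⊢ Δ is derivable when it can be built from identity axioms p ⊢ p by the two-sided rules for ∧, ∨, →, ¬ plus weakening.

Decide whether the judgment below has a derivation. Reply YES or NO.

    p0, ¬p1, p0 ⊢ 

Search for a countermodel by truth-table:
  v=00: Γ:[p0=F, ¬p1=T, p0=F] Δ:[] refutes=False
  v=01: Γ:[p0=F, ¬p1=F, p0=F] Δ:[] refutes=False
  v=10: Γ:[p0=T, ¬p1=T, p0=T] Δ:[] refutes=True  ← countermodel

Result: NO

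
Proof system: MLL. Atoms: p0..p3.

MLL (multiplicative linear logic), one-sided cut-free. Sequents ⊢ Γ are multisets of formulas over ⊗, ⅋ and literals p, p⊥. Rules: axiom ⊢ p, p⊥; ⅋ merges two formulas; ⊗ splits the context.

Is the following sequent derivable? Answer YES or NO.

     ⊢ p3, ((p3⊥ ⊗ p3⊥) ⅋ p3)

Derivation (root first):
[⅋]  ⊢ p3, ((p3⊥ ⊗ p3⊥) ⅋ p3)
  [⊗]  ⊢ p3, p3, (p3⊥ ⊗ p3⊥)
    [Ax]  ⊢ p3, p3⊥
    [Ax]  ⊢ p3, p3⊥

Result: YES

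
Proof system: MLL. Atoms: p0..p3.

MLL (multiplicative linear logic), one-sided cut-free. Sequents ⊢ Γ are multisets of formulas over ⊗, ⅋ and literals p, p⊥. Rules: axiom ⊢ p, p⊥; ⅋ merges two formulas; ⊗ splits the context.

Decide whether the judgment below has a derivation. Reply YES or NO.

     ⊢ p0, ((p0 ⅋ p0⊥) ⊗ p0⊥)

Proof tree:
[⊗]  ⊢ p0, ((p0 ⅋ p0⊥) ⊗ p0⊥)
  [⅋]  ⊢ (p0 ⅋ p0⊥)
    [Ax]  ⊢ p0, p0⊥
  [Ax]  ⊢ p0, p0⊥

Result: YES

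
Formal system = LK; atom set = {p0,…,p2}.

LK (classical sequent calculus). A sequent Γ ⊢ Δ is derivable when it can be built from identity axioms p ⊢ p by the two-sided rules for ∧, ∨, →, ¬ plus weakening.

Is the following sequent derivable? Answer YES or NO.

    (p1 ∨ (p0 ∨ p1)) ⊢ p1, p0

Derivation trace:
[∨L] (p1 ∨ (p0 ∨ p1)) ⊢ p1, p0
  [Ax] p1 ⊢ p1
  [∨L] (p0 ∨ p1) ⊢ p1, p0
    [Ax] p0 ⊢ p0
    [Ax] p1 ⊢ p1

Result: YES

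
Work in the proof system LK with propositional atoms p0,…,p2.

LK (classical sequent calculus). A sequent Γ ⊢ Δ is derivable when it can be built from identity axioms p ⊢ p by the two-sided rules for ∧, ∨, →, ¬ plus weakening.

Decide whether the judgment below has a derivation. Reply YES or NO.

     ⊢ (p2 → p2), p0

Derivation trace:
[WR]  ⊢ (p2 → p2), p0
  [→R]  ⊢ (p2 → p2)
    [Ax] p2 ⊢ p2

Result: YES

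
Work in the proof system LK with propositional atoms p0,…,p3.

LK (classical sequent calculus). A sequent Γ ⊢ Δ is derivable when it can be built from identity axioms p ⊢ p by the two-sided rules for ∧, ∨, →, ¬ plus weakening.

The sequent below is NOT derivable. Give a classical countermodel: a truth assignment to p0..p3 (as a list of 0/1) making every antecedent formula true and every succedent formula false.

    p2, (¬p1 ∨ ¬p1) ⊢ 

Search for a countermodel by truth-table:
  v=0000: Γ:[p2=F, (¬p1 ∨ ¬p1)=T] Δ:[] refutes=False
  v=0001: Γ:[p2=F, (¬p1 ∨ ¬p1)=T] Δ:[] refutes=False
  v=0010: Γ:[p2=T, (¬p1 ∨ ¬p1)=T] Δ:[] refutes=True  ← countermodel

Result: [0, 0, 1, 0]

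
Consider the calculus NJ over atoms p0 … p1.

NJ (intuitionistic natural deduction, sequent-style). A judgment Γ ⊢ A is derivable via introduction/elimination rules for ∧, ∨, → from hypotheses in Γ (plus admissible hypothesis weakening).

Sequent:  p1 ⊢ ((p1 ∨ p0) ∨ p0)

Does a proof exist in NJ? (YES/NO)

Derivation trace:
[∨I₁] p1 ⊢ ((p1 ∨ p0) ∨ p0)
  [∨I₁] p1 ⊢ (p1 ∨ p0)
    [Ax] p1 ⊢ p1

Result: YES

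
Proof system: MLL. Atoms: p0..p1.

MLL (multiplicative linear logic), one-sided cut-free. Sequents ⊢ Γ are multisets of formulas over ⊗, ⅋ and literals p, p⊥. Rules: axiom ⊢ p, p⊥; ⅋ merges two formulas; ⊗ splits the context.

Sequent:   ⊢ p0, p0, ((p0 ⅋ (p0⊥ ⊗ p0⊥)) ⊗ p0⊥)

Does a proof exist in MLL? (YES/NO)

Proof tree:
[⊗]  ⊢ p0, p0, ((p0 ⅋ (p0⊥ ⊗ p0⊥)) ⊗ p0⊥)
  [⅋]  ⊢ p0, (p0 ⅋ (p0⊥ ⊗ p0⊥))
    [⊗]  ⊢ p0, p0, (p0⊥ ⊗ p0⊥)
      [Ax]  ⊢ p0, p0⊥
      [Ax]  ⊢ p0, p0⊥
  [Ax]  ⊢ p0, p0⊥

Result: YES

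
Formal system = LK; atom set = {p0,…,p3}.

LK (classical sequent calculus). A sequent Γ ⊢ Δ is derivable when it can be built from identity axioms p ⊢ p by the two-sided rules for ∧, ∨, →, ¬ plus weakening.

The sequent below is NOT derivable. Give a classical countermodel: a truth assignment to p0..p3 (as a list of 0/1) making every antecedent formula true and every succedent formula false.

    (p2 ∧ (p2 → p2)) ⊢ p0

Enumerate valuations to refute Γ ⊢ Δ:
  v=0000: Γ:[(p2 ∧ (p2 → p2))=F] Δ:[p0=F] refutes=False
  v=0001: Γ:[(p2 ∧ (p2 → p2))=F] Δ:[p0=F] refutes=False
  v=0010: Γ:[(p2 ∧ (p2 → p2))=T] Δ:[p0=F] refutes=True  ← countermodel

Result: [0, 0, 1, 0]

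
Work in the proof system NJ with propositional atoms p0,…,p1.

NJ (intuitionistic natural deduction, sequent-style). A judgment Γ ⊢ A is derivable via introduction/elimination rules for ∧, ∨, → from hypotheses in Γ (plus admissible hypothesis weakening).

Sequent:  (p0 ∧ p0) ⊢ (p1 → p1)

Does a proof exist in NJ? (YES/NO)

Derivation trace:
[Wk] (p0 ∧ p0) ⊢ (p1 → p1)
  [→I]  ⊢ (p1 → p1)
    [Ax] p1 ⊢ p1

Result: YES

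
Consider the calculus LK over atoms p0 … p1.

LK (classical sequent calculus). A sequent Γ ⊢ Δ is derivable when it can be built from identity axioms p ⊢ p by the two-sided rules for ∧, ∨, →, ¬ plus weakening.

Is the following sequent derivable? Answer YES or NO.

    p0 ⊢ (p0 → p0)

Derivation trace:
[WL] p0 ⊢ (p0 → p0)
  [→R]  ⊢ (p0 → p0)
    [Ax] p0 ⊢ p0

Result: YES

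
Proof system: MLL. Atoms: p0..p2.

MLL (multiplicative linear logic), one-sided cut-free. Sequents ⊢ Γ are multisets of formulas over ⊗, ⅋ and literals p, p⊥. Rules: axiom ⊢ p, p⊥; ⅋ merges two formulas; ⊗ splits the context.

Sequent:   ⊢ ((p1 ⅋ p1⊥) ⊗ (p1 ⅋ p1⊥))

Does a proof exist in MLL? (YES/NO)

Derivation trace:
[⊗]  ⊢ ((p1 ⅋ p1⊥) ⊗ (p1 ⅋ p1⊥))
  [⅋]  ⊢ (p1 ⅋ p1⊥)
    [Ax]  ⊢ p1, p1⊥
  [⅋]  ⊢ (p1 ⅋ p1⊥)
    [Ax]  ⊢ p1, p1⊥

Result: YES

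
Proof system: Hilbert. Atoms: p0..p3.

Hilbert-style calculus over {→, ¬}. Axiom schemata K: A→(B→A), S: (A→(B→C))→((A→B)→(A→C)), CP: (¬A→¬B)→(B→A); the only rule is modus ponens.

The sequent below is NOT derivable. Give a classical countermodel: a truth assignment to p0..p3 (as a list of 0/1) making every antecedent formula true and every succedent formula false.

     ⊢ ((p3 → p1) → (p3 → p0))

Search for a countermodel by truth-table:
  v=0000: Γ:[] Δ:[((p3 → p1) → (p3 → p0))=T] refutes=False
  v=0001: Γ:[] Δ:[((p3 → p1) → (p3 → p0))=T] refutes=False
  v=0010: Γ:[] Δ:[((p3 → p1) → (p3 → p0))=T] refutes=False
  v=0011: Γ:[] Δ:[((p3 → p1) → (p3 → p0))=T] refutes=False
  v=0100: Γ:[] Δ:[((p3 → p1) → (p3 → p0))=T] refutes=False
  v=0101: Γ:[] Δ:[((p3 → p1) → (p3 → p0))=F] refutes=True  ← countermodel

Result: [0, 1, 0, 1]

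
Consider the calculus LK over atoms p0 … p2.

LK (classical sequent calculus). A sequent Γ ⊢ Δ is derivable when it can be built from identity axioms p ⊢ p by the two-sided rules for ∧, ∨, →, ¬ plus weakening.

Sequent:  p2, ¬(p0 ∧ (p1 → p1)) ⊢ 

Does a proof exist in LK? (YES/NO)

Search for a countermodel by truth-table:
  v=000: Γ:[p2=F, ¬(p0 ∧ (p1 → p1))=T] Δ:[] refutes=False
  v=001: Γ:[p2=T, ¬(p0 ∧ (p1 → p1))=T] Δ:[] refutes=True  ← countermodel

Result: NO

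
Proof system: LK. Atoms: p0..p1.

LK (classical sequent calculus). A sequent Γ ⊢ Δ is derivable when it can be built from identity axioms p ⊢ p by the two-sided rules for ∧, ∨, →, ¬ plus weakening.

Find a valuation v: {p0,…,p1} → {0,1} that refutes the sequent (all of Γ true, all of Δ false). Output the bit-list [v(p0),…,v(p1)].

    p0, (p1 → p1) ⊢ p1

Enumerate valuations to refute Γ ⊢ Δ:
  v=00: Γ:[p0=F, (p1 → p1)=T] Δ:[p1=F] refutes=False
  v=01: Γ:[p0=F, (p1 → p1)=T] Δ:[p1=T] refutes=False
  v=10: Γ:[p0=T, (p1 → p1)=T] Δ:[p1=F] refutes=True  ← countermodel

Result: [1, 0]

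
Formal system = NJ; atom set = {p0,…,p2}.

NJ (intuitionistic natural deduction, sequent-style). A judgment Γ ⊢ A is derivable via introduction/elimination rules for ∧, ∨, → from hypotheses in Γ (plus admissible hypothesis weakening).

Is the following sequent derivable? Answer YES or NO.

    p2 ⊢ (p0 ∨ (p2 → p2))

Derivation (root first):
[∨I₂] p2 ⊢ (p0 ∨ (p2 → p2))
  [Wk] p2 ⊢ (p2 → p2)
    [→I]  ⊢ (p2 → p2)
      [Ax] p2 ⊢ p2

Result: YES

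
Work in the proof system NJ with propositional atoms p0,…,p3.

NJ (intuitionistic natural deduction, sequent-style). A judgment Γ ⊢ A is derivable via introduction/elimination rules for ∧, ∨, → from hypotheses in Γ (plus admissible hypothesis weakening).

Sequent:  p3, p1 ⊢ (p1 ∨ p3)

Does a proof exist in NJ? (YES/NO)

Derivation trace:
[∨I₂] p3, p1 ⊢ (p1 ∨ p3)
  [Wk] p3, p1 ⊢ p3
    [Ax] p3 ⊢ p3

Result: YES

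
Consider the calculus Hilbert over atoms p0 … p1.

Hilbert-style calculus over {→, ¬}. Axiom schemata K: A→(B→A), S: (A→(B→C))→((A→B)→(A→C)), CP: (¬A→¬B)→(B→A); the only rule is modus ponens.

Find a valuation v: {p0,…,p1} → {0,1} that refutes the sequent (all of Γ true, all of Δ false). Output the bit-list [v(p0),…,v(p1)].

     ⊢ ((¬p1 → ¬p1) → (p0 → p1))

Search for a countermodel by truth-table:
  v=00: Γ:[] Δ:[((¬p1 → ¬p1) → (p0 → p1))=T] refutes=False
  v=01: Γ:[] Δ:[((¬p1 → ¬p1) → (p0 → p1))=T] refutes=False
  v=10: Γ:[] Δ:[((¬p1 → ¬p1) → (p0 → p1))=F] refutes=True  ← countermodel

Result: [1, 0]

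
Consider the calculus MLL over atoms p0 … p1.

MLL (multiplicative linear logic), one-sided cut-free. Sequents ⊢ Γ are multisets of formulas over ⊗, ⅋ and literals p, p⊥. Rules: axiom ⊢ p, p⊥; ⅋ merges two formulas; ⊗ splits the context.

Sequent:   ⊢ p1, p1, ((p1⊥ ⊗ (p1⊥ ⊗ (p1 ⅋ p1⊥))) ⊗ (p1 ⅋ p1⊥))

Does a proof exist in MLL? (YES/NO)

Proof tree:
[⊗]  ⊢ p1, p1, ((p1⊥ ⊗ (p1⊥ ⊗ (p1 ⅋ p1⊥))) ⊗ (p1 ⅋ p1⊥))
  [⊗]  ⊢ p1, p1, (p1⊥ ⊗ (p1⊥ ⊗ (p1 ⅋ p1⊥)))
    [Ax]  ⊢ p1, p1⊥
    [⊗]  ⊢ p1, (p1⊥ ⊗ (p1 ⅋ p1⊥))
      [Ax]  ⊢ p1, p1⊥
      [⅋]  ⊢ (p1 ⅋ p1⊥)
        [Ax]  ⊢ p1, p1⊥
  [⅋]  ⊢ (p1 ⅋ p1⊥)
    [Ax]  ⊢ p1, p1⊥

Result: YES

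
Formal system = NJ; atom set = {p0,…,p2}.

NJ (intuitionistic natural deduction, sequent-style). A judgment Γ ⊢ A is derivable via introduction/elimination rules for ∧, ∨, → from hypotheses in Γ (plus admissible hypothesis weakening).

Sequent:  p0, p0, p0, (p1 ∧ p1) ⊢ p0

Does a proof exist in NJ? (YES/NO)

Derivation trace:
[Wk] p0, p0, p0, (p1 ∧ p1) ⊢ p0
  [Wk] p0, p0, p0 ⊢ p0
    [Wk] p0, p0 ⊢ p0
      [Ax] p0 ⊢ p0

Result: YES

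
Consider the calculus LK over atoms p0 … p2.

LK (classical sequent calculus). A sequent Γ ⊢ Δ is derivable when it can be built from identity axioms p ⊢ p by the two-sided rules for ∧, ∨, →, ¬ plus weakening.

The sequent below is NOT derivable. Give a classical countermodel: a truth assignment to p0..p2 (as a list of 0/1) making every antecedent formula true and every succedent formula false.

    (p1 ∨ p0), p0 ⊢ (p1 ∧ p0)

Truth-table refutation:
  v=000: Γ:[(p1 ∨ p0)=F, p0=F] Δ:[(p1 ∧ p0)=F] refutes=False
  v=001: Γ:[(p1 ∨ p0)=F, p0=F] Δ:[(p1 ∧ p0)=F] refutes=False
  v=010: Γ:[(p1 ∨ p0)=T, p0=F] Δ:[(p1 ∧ p0)=F] refutes=False
  v=011: Γ:[(p1 ∨ p0)=T, p0=F] Δ:[(p1 ∧ p0)=F] refutes=False
  v=100: Γ:[(p1 ∨ p0)=T, p0=T] Δ:[(p1 ∧ p0)=F] refutes=True  ← countermodel

Result: [1, 0, 0]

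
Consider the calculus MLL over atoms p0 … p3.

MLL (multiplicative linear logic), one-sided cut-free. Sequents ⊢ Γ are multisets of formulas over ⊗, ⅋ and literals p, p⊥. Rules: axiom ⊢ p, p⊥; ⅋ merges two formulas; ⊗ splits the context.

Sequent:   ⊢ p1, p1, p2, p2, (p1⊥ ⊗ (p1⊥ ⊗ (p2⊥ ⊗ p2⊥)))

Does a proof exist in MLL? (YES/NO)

Derivation trace:
[⊗]  ⊢ p1, p1, p2, p2, (p1⊥ ⊗ (p1⊥ ⊗ (p2⊥ ⊗ p2⊥)))
  [Ax]  ⊢ p1, p1⊥
  [⊗]  ⊢ p1, p2, p2, (p1⊥ ⊗ (p2⊥ ⊗ p2⊥))
    [Ax]  ⊢ p1, p1⊥
    [⊗]  ⊢ p2, p2, (p2⊥ ⊗ p2⊥)
      [Ax]  ⊢ p2, p2⊥
      [Ax]  ⊢ p2, p2⊥

Result: YES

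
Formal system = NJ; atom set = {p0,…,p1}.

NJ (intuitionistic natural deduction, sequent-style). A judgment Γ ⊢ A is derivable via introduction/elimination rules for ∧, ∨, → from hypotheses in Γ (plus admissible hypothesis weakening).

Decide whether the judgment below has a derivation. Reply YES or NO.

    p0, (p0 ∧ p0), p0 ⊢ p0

Derivation trace:
[Wk] p0, (p0 ∧ p0), p0 ⊢ p0
  [Wk] p0, (p0 ∧ p0) ⊢ p0
    [Ax] p0 ⊢ p0

Result: YES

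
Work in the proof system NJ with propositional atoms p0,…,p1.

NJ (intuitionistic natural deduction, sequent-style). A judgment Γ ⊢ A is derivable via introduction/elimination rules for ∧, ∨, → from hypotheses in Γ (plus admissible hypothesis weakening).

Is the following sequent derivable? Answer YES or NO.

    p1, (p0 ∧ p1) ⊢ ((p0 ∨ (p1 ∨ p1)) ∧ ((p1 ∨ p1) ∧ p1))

Derivation trace:
[∧I] p1, (p0 ∧ p1) ⊢ ((p0 ∨ (p1 ∨ p1)) ∧ ((p1 ∨ p1) ∧ p1))
  [∨I₂] p1 ⊢ (p0 ∨ (p1 ∨ p1))
    [∨I₂] p1 ⊢ (p1 ∨ p1)
      [Ax] p1 ⊢ p1
  [∧I] p1, (p0 ∧ p1) ⊢ ((p1 ∨ p1) ∧ p1)
    [∨I₂] p1 ⊢ (p1 ∨ p1)
      [Ax] p1 ⊢ p1
    [Wk] p1, (p0 ∧ p1) ⊢ p1
      [Ax] p1 ⊢ p1

Result: YES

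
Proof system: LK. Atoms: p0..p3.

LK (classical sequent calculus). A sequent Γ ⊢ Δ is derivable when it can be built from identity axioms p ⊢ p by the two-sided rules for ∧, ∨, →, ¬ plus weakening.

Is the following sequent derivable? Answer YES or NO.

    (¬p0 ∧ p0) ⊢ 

Derivation (root first):
[∧L] (¬p0 ∧ p0) ⊢ 
  [¬L] p0, ¬p0 ⊢ 
    [Ax] p0 ⊢ p0

Result: YES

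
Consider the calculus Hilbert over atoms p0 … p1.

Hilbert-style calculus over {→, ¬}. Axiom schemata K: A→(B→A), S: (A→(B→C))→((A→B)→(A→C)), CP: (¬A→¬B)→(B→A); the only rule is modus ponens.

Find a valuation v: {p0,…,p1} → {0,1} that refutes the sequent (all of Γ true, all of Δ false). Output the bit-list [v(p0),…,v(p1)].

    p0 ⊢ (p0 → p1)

Truth-table refutation:
  v=00: Γ:[p0=F] Δ:[(p0 → p1)=T] refutes=False
  v=01: Γ:[p0=F] Δ:[(p0 → p1)=T] refutes=False
  v=10: Γ:[p0=T] Δ:[(p0 → p1)=F] refutes=True  ← countermodel

Result: [1, 0]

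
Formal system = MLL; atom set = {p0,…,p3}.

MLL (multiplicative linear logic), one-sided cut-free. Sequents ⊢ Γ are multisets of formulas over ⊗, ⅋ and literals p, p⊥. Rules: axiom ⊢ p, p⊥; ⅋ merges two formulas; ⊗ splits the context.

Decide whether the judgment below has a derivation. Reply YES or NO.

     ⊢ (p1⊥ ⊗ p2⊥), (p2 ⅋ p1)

Derivation trace:
[⅋]  ⊢ (p1⊥ ⊗ p2⊥), (p2 ⅋ p1)
  [⊗]  ⊢ p1, p2, (p1⊥ ⊗ p2⊥)
    [Ax]  ⊢ p1, p1⊥
    [Ax]  ⊢ p2, p2⊥

Result: YES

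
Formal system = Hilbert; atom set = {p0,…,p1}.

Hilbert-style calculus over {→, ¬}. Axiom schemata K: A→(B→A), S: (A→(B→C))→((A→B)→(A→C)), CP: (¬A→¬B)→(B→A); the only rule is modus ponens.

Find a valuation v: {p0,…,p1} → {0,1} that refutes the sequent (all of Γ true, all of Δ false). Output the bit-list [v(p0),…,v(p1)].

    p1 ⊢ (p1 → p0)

Enumerate valuations to refute Γ ⊢ Δ:
  v=00: Γ:[p1=F] Δ:[(p1 → p0)=T] refutes=False
  v=01: Γ:[p1=T] Δ:[(p1 → p0)=F] refutes=True  ← countermodel

Result: [0, 1]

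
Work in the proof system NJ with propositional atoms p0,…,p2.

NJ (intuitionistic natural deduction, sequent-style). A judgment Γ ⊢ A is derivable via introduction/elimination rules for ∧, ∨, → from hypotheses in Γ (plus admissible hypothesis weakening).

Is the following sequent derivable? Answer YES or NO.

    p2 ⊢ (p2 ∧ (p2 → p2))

Proof tree:
[∧I] p2 ⊢ (p2 ∧ (p2 → p2))
  [Ax] p2 ⊢ p2
  [→I]  ⊢ (p2 → p2)
    [Ax] p2 ⊢ p2

Result: YES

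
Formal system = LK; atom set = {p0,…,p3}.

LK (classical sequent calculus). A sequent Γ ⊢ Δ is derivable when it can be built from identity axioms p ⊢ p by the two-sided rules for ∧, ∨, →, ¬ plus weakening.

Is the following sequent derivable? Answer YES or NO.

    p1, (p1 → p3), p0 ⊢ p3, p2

Proof tree:
[WL] p1, (p1 → p3), p0 ⊢ p3, p2
  [WR] p1, (p1 → p3) ⊢ p3, p2
    [→L] p1, (p1 → p3) ⊢ p3
      [Ax] p1 ⊢ p1
      [Ax] p3 ⊢ p3

Result: YES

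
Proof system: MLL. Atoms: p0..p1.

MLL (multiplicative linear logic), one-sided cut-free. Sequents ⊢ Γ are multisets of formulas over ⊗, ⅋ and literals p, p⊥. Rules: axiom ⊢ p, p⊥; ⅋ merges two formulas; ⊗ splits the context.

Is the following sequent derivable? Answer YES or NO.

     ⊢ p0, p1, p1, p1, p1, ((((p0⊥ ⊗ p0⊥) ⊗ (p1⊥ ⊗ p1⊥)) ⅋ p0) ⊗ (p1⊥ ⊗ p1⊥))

Derivation (root first):
[⊗]  ⊢ p0, p1, p1, p1, p1, ((((p0⊥ ⊗ p0⊥) ⊗ (p1⊥ ⊗ p1⊥)) ⅋ p0) ⊗ (p1⊥ ⊗ p1⊥))
  [⅋]  ⊢ p0, p1, p1, (((p0⊥ ⊗ p0⊥) ⊗ (p1⊥ ⊗ p1⊥)) ⅋ p0)
    [⊗]  ⊢ p0, p0, p1, p1, ((p0⊥ ⊗ p0⊥) ⊗ (p1⊥ ⊗ p1⊥))
      [⊗]  ⊢ p0, p0, (p0⊥ ⊗ p0⊥)
        [Ax]  ⊢ p0, p0⊥
        [Ax]  ⊢ p0, p0⊥
      [⊗]  ⊢ p1, p1, (p1⊥ ⊗ p1⊥)
        [Ax]  ⊢ p1, p1⊥
        [Ax]  ⊢ p1, p1⊥
  [⊗]  ⊢ p1, p1, (p1⊥ ⊗ p1⊥)
    [Ax]  ⊢ p1, p1⊥
    [Ax]  ⊢ p1, p1⊥

Result: YES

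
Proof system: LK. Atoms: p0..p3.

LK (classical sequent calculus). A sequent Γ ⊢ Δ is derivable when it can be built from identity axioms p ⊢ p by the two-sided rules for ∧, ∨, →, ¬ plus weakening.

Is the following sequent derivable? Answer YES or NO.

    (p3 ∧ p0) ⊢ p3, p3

Derivation (root first):
[WR] (p3 ∧ p0) ⊢ p3, p3
  [∧L] (p3 ∧ p0) ⊢ p3
    [WL] p3, p0 ⊢ p3
      [Ax] p3 ⊢ p3

Result: YES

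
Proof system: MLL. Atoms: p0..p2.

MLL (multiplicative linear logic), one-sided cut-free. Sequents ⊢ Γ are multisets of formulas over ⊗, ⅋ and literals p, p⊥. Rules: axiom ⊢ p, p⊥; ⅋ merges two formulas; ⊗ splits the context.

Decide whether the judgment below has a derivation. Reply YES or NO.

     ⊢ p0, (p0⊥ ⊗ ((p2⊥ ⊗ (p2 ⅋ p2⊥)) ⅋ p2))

Proof tree:
[⊗]  ⊢ p0, (p0⊥ ⊗ ((p2⊥ ⊗ (p2 ⅋ p2⊥)) ⅋ p2))
  [Ax]  ⊢ p0, p0⊥
  [⅋]  ⊢ ((p2⊥ ⊗ (p2 ⅋ p2⊥)) ⅋ p2)
    [⊗]  ⊢ p2, (p2⊥ ⊗ (p2 ⅋ p2⊥))
      [Ax]  ⊢ p2, p2⊥
      [⅋]  ⊢ (p2 ⅋ p2⊥)
        [Ax]  ⊢ p2, p2⊥

Result: YES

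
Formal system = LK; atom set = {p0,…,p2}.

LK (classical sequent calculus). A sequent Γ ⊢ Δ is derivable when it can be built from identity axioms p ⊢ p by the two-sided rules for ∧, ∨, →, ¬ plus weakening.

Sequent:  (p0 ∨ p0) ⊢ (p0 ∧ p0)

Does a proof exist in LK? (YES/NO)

Derivation (root first):
[∨L] (p0 ∨ p0) ⊢ (p0 ∧ p0)
  [∧R] p0 ⊢ (p0 ∧ p0)
    [Ax] p0 ⊢ p0
    [Ax] p0 ⊢ p0
  [∧R] p0 ⊢ (p0 ∧ p0)
    [Ax] p0 ⊢ p0
    [Ax] p0 ⊢ p0

Result: YES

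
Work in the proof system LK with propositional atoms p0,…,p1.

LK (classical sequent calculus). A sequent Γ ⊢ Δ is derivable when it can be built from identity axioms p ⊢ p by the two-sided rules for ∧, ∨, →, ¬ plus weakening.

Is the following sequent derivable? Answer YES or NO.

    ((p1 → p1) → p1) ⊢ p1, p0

Derivation trace:
[→L] ((p1 → p1) → p1) ⊢ p1, p0
  [→R]  ⊢ p0, (p1 → p1)
    [WR] p1 ⊢ p1, p0
      [Ax] p1 ⊢ p1
  [Ax] p1 ⊢ p1

Result: YES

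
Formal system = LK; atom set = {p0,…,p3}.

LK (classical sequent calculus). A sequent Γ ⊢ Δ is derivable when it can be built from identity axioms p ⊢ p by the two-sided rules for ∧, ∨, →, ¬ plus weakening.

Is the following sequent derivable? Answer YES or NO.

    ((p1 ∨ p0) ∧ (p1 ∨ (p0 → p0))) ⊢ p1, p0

Derivation trace:
[∧L] ((p1 ∨ p0) ∧ (p1 ∨ (p0 → p0))) ⊢ p1, p0
  [∨L] (p1 ∨ p0), (p1 ∨ (p0 → p0)) ⊢ p1, p0
    [Ax] p1 ⊢ p1
    [→L] (p1 ∨ p0), (p0 → p0) ⊢ p1, p0
      [∨L] (p1 ∨ p0) ⊢ p1, p0
        [Ax] p1 ⊢ p1
        [Ax] p0 ⊢ p0
      [Ax] p0 ⊢ p0

Result: YES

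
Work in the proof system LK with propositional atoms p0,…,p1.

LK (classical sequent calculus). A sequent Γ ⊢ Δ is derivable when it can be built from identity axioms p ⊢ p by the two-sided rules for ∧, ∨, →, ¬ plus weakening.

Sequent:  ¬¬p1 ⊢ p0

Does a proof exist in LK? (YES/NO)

Search for a countermodel by truth-table:
  v=00: Γ:[¬¬p1=F] Δ:[p0=F] refutes=False
  v=01: Γ:[¬¬p1=T] Δ:[p0=F] refutes=True  ← countermodel

Result: NO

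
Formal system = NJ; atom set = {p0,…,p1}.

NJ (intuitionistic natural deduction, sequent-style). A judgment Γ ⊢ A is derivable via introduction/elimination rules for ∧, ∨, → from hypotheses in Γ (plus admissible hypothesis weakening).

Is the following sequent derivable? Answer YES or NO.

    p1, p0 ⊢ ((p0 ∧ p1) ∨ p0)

Derivation trace:
[∨I₁] p1, p0 ⊢ ((p0 ∧ p1) ∨ p0)
  [∧I] p1, p0 ⊢ (p0 ∧ p1)
    [Ax] p0 ⊢ p0
    [Ax] p1 ⊢ p1

Result: YES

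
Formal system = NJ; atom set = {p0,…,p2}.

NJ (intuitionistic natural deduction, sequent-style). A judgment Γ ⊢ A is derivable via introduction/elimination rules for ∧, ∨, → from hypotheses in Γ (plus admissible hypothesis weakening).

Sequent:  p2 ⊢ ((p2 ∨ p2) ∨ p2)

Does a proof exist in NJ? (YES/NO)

Proof tree:
[∨I₁] p2 ⊢ ((p2 ∨ p2) ∨ p2)
  [∨I₁] p2 ⊢ (p2 ∨ p2)
    [Ax] p2 ⊢ p2

Result: YES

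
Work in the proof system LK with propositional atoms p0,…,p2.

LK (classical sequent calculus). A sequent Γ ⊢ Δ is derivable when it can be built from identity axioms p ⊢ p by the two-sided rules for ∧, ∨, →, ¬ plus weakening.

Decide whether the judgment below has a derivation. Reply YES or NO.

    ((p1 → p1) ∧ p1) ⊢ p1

Proof tree:
[∧L] ((p1 → p1) ∧ p1) ⊢ p1
  [→L] p1, (p1 → p1) ⊢ p1
    [Ax] p1 ⊢ p1
    [Ax] p1 ⊢ p1

Result: YES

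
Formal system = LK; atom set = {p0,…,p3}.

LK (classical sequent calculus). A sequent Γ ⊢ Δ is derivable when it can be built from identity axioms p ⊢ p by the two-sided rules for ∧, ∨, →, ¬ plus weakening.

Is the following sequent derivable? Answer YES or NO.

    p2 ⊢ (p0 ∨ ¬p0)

Derivation (root first):
[∨R] p2 ⊢ (p0 ∨ ¬p0)
  [WL] p2 ⊢ p0, ¬p0
    [¬R]  ⊢ p0, ¬p0
      [Ax] p0 ⊢ p0

Result: YES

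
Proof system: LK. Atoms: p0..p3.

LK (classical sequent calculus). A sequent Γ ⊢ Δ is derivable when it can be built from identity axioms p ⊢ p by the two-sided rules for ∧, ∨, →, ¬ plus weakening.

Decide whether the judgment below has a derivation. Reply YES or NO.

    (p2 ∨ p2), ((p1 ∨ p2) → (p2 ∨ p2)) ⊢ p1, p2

Proof tree:
[→L] (p2 ∨ p2), ((p1 ∨ p2) → (p2 ∨ p2)) ⊢ p1, p2
  [∨R] (p2 ∨ p2) ⊢ (p1 ∨ p2)
    [WR] (p2 ∨ p2) ⊢ p2, p1
      [∨L] (p2 ∨ p2) ⊢ p2
        [Ax] p2 ⊢ p2
        [Ax] p2 ⊢ p2
  [WR] (p2 ∨ p2) ⊢ p2, p1
    [∨L] (p2 ∨ p2) ⊢ p2
      [Ax] p2 ⊢ p2
      [Ax] p2 ⊢ p2

Result: YES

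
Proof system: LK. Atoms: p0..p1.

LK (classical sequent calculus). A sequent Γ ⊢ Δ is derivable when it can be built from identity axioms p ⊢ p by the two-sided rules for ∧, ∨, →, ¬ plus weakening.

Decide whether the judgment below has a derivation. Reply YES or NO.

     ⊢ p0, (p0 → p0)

Derivation (root first):
[→R]  ⊢ p0, (p0 → p0)
  [WR] p0 ⊢ p0, p0
    [Ax] p0 ⊢ p0

Result: YES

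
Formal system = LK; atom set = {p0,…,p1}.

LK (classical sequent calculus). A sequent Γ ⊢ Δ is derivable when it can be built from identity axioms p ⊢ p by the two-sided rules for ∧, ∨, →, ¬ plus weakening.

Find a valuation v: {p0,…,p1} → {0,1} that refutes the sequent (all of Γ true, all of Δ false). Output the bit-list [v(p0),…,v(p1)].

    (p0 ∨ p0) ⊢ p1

Truth-table refutation:
  v=00: Γ:[(p0 ∨ p0)=F] Δ:[p1=F] refutes=False
  v=01: Γ:[(p0 ∨ p0)=F] Δ:[p1=T] refutes=False
  v=10: Γ:[(p0 ∨ p0)=T] Δ:[p1=F] refutes=True  ← countermodel

Result: [1, 0]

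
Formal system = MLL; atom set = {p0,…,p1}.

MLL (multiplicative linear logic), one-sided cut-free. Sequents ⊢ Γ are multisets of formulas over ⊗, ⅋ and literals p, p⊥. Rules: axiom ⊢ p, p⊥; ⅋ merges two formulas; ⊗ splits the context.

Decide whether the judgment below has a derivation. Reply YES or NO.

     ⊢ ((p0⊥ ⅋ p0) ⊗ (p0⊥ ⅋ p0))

Proof tree:
[⊗]  ⊢ ((p0⊥ ⅋ p0) ⊗ (p0⊥ ⅋ p0))
  [⅋]  ⊢ (p0⊥ ⅋ p0)
    [Ax]  ⊢ p0, p0⊥
  [⅋]  ⊢ (p0⊥ ⅋ p0)
    [Ax]  ⊢ p0, p0⊥

Result: YES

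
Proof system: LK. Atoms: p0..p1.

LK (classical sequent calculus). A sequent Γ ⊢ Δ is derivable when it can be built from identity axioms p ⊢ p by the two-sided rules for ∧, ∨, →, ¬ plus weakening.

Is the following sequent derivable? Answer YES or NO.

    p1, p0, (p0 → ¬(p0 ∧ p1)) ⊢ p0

Derivation trace:
[→L] p1, p0, (p0 → ¬(p0 ∧ p1)) ⊢ p0
  [WR] p0 ⊢ p0, p0
    [Ax] p0 ⊢ p0
  [¬L] p1, p0, ¬(p0 ∧ p1) ⊢ p0
    [∧R] p1, p0 ⊢ p0, (p0 ∧ p1)
      [WR] p0 ⊢ p0, p0
        [Ax] p0 ⊢ p0
      [Ax] p1 ⊢ p1

Result: YES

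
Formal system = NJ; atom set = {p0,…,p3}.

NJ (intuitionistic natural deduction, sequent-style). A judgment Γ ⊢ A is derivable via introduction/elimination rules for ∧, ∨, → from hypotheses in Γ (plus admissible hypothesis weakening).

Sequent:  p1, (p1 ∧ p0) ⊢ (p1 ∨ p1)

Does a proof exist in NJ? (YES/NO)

Derivation trace:
[Wk] p1, (p1 ∧ p0) ⊢ (p1 ∨ p1)
  [∨I₁] p1 ⊢ (p1 ∨ p1)
    [Ax] p1 ⊢ p1

Result: YES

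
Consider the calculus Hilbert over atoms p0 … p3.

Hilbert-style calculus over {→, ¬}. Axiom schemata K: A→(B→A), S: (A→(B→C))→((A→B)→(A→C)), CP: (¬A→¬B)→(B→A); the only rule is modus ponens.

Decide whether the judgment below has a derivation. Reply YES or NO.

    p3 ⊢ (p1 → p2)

Search for a countermodel by truth-table:
  v=0000: Γ:[p3=F] Δ:[(p1 → p2)=T] refutes=False
  v=0001: Γ:[p3=T] Δ:[(p1 → p2)=T] refutes=False
  v=0010: Γ:[p3=F] Δ:[(p1 → p2)=T] refutes=False
  v=0011: Γ:[p3=T] Δ:[(p1 → p2)=T] refutes=False
  v=0100: Γ:[p3=F] Δ:[(p1 → p2)=F] refutes=False
  v=0101: Γ:[p3=T] Δ:[(p1 → p2)=F] refutes=True  ← countermodel

Result: NO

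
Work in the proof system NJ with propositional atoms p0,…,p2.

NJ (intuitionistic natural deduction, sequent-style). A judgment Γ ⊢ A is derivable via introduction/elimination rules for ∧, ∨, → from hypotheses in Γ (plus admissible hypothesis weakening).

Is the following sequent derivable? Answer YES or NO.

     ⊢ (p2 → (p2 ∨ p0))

Proof tree:
[→I]  ⊢ (p2 → (p2 ∨ p0))
  [∨I₁] p2 ⊢ (p2 ∨ p0)
    [Ax] p2 ⊢ p2

Result: YES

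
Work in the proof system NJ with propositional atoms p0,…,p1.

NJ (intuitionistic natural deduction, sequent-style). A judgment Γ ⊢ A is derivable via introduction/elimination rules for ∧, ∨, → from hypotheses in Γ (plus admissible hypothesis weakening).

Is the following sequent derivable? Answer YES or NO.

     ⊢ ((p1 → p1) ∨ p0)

Derivation (root first):
[∨I₁]  ⊢ ((p1 → p1) ∨ p0)
  [→I]  ⊢ (p1 → p1)
    [Ax] p1 ⊢ p1

Result: YES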